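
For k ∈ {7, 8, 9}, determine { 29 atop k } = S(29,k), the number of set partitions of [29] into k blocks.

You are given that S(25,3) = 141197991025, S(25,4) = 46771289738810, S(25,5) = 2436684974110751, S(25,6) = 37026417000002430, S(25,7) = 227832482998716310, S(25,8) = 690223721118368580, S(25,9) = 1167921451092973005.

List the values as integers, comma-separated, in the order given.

588469772213874823272, 3224318613979279184316, 9452962848327254398506

@26  (26,4):46771289738810·4+141197991025→187226356946265, (26,5):2436684974110751·5+46771289738810→12230196160292565, (26,6):37026417000002430·6+2436684974110751→224595186974125331, (26,7):227832482998716310·7+37026417000002430→1631853797991016600, (26,8):690223721118368580·8+227832482998716310→5749622251945664950, (26,9):1167921451092973005·9+690223721118368580→11201516780955125625
@27  (27,5):12230196160292565·5+187226356946265→61338207158409090, (27,6):224595186974125331·6+12230196160292565→1359801318005044551, (27,7):1631853797991016600·7+224595186974125331→11647571772911241531, (27,8):5749622251945664950·8+1631853797991016600→47628831813556336200, (27,9):11201516780955125625·9+5749622251945664950→106563273280541795575
@28  (28,6):1359801318005044551·6+61338207158409090→8220146115188676396, (28,7):11647571772911241531·7+1359801318005044551→82892803728383735268, (28,8):47628831813556336200·8+11647571772911241531→392678226281361931131, (28,9):106563273280541795575·9+47628831813556336200→1006698291338432496375
@29  (29,7):82892803728383735268·7+8220146115188676396→588469772213874823272, (29,8):392678226281361931131·8+82892803728383735268→3224318613979279184316, (29,9):1006698291338432496375·9+392678226281361931131→9452962848327254398506
Read S(29,7) = 588469772213874823272, S(29,8) = 3224318613979279184316, S(29,9) = 9452962848327254398506.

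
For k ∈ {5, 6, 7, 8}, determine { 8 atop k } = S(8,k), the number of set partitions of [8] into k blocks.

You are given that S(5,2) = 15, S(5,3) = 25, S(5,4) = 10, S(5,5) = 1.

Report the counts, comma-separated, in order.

[6] T[6,3]:3*25+15=90 · T[6,4]:4*10+25=65 · T[6,5]:5*1+10=15 · T[6,6]:6*0+1=1
[7] T[7,4]:4*65+90=350 · T[7,5]:5*15+65=140 · T[7,6]:6*1+15=21 · T[7,7]:7*0+1=1
[8] T[8,5]:5*140+350=1050 · T[8,6]:6*21+140=266 · T[8,7]:7*1+21=28 · T[8,8]:8*0+1=1
Read S(8,5) = 1050, S(8,6) = 266, S(8,7) = 28, S(8,8) = 1.

1050, 266, 28, 1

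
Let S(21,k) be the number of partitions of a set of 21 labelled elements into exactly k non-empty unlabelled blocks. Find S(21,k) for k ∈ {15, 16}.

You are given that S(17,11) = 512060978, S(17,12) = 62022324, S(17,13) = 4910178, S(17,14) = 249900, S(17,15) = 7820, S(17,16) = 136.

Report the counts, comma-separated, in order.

13087462580, 809944464

r18: T_18,12=12×62022324+512060978=1256328866; T_18,13=13×4910178+62022324=125854638; T_18,14=14×249900+4910178=8408778; T_18,15=15×7820+249900=367200; T_18,16=16×136+7820=9996
r19: T_19,13=13×125854638+1256328866=2892439160; T_19,14=14×8408778+125854638=243577530; T_19,15=15×367200+8408778=13916778; T_19,16=16×9996+367200=527136
r20: T_20,14=14×243577530+2892439160=6302524580; T_20,15=15×13916778+243577530=452329200; T_20,16=16×527136+13916778=22350954
r21: T_21,15=15×452329200+6302524580=13087462580; T_21,16=16×22350954+452329200=809944464
Read S(21,15) = 13087462580, S(21,16) = 809944464.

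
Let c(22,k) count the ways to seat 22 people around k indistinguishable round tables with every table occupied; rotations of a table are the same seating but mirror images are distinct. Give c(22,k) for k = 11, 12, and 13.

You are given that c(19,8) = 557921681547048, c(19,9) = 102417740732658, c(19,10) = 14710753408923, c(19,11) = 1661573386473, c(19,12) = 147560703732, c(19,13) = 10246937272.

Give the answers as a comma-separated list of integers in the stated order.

i=20: T(20,9)=557921681547048+19·102417740732658=2503858755467550 | T(20,10)=102417740732658+19·14710753408923=381922055502195 | T(20,11)=14710753408923+19·1661573386473=46280647751910 | T(20,12)=1661573386473+19·147560703732=4465226757381 | T(20,13)=147560703732+19·10246937272=342252511900
i=21: T(21,10)=2503858755467550+20·381922055502195=10142299865511450 | T(21,11)=381922055502195+20·46280647751910=1307535010540395 | T(21,12)=46280647751910+20·4465226757381=135585182899530 | T(21,13)=4465226757381+20·342252511900=11310276995381
i=22: T(22,11)=10142299865511450+21·1307535010540395=37600535086859745 | T(22,12)=1307535010540395+21·135585182899530=4154823851430525 | T(22,13)=135585182899530+21·11310276995381=373100999802531
Read c(22,11) = 37600535086859745, c(22,12) = 4154823851430525, c(22,13) = 373100999802531.

37600535086859745, 4154823851430525, 373100999802531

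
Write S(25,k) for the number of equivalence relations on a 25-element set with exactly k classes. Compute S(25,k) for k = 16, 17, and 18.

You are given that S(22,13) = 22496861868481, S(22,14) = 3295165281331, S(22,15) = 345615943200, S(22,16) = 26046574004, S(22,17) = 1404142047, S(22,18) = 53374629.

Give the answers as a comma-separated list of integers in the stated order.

row 23: T[23][14]=14·3295165281331+22496861868481=68629175807115  T[23][15]=15·345615943200+3295165281331=8479404429331  T[23][16]=16·26046574004+345615943200=762361127264  T[23][17]=17·1404142047+26046574004=49916988803  T[23][18]=18·53374629+1404142047=2364885369
row 24: T[24][15]=15·8479404429331+68629175807115=195820242247080  T[24][16]=16·762361127264+8479404429331=20677182465555  T[24][17]=17·49916988803+762361127264=1610949936915  T[24][18]=18·2364885369+49916988803=92484925445
row 25: T[25][16]=16·20677182465555+195820242247080=526655161695960  T[25][17]=17·1610949936915+20677182465555=48063331393110  T[25][18]=18·92484925445+1610949936915=3275678594925
Read S(25,16) = 526655161695960, S(25,17) = 48063331393110, S(25,18) = 3275678594925.

526655161695960, 48063331393110, 3275678594925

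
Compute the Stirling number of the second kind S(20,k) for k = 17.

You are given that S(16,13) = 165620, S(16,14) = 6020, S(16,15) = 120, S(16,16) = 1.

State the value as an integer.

741285

[17] T[17,14]:14*6020+165620=249900 · T[17,15]:15*120+6020=7820 · T[17,16]:16*1+120=136 · T[17,17]:17*0+1=1
[18] T[18,15]:15*7820+249900=367200 · T[18,16]:16*136+7820=9996 · T[18,17]:17*1+136=153
[19] T[19,16]:16*9996+367200=527136 · T[19,17]:17*153+9996=12597
[20] T[20,17]:17*12597+527136=741285
Read S(20,17) = 741285.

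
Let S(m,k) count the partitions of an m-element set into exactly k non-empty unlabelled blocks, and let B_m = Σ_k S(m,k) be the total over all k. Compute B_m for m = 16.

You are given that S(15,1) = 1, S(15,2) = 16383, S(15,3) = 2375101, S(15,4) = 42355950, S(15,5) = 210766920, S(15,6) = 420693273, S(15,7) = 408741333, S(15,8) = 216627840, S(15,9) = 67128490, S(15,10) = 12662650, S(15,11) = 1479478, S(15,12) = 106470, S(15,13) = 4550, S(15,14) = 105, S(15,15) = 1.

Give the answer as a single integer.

10480142147

[16] T[16,1]:1*1+0=1 · T[16,2]:2*16383+1=32767 · T[16,3]:3*2375101+16383=7141686 · T[16,4]:4*42355950+2375101=171798901 · T[16,5]:5*210766920+42355950=1096190550 · T[16,6]:6*420693273+210766920=2734926558 · T[16,7]:7*408741333+420693273=3281882604 · T[16,8]:8*216627840+408741333=2141764053 · T[16,9]:9*67128490+216627840=820784250 · T[16,10]:10*12662650+67128490=193754990 · T[16,11]:11*1479478+12662650=28936908 · T[16,12]:12*106470+1479478=2757118 · T[16,13]:13*4550+106470=165620 · T[16,14]:14*105+4550=6020 · T[16,15]:15*1+105=120 · T[16,16]:16*0+1=1
B_16 = ΣS(16,k) = 1+32767+7141686+171798901+1096190550+2734926558+3281882604+2141764053+820784250+193754990+28936908+2757118+165620+6020+120+1 = 10480142147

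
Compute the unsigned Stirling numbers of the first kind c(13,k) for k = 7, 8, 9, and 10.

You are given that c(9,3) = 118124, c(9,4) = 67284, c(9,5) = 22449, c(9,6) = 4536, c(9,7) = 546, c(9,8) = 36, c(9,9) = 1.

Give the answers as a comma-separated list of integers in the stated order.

[10] T[10,4]:9*67284+118124=723680 · T[10,5]:9*22449+67284=269325 · T[10,6]:9*4536+22449=63273 · T[10,7]:9*546+4536=9450 · T[10,8]:9*36+546=870 · T[10,9]:9*1+36=45 · T[10,10]:9*0+1=1
[11] T[11,5]:10*269325+723680=3416930 · T[11,6]:10*63273+269325=902055 · T[11,7]:10*9450+63273=157773 · T[11,8]:10*870+9450=18150 · T[11,9]:10*45+870=1320 · T[11,10]:10*1+45=55
[12] T[12,6]:11*902055+3416930=13339535 · T[12,7]:11*157773+902055=2637558 · T[12,8]:11*18150+157773=357423 · T[12,9]:11*1320+18150=32670 · T[12,10]:11*55+1320=1925
[13] T[13,7]:12*2637558+13339535=44990231 · T[13,8]:12*357423+2637558=6926634 · T[13,9]:12*32670+357423=749463 · T[13,10]:12*1925+32670=55770
Read c(13,7) = 44990231, c(13,8) = 6926634, c(13,9) = 749463, c(13,10) = 55770.

44990231, 6926634, 749463, 55770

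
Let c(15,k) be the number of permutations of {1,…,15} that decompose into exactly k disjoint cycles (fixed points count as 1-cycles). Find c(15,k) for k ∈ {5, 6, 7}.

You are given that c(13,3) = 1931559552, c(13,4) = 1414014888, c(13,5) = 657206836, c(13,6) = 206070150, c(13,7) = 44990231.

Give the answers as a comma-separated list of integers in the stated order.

@14  (14,4):1414014888·13+1931559552→20313753096, (14,5):657206836·13+1414014888→9957703756, (14,6):206070150·13+657206836→3336118786, (14,7):44990231·13+206070150→790943153
@15  (15,5):9957703756·14+20313753096→159721605680, (15,6):3336118786·14+9957703756→56663366760, (15,7):790943153·14+3336118786→14409322928
Read c(15,5) = 159721605680, c(15,6) = 56663366760, c(15,7) = 14409322928.

159721605680, 56663366760, 14409322928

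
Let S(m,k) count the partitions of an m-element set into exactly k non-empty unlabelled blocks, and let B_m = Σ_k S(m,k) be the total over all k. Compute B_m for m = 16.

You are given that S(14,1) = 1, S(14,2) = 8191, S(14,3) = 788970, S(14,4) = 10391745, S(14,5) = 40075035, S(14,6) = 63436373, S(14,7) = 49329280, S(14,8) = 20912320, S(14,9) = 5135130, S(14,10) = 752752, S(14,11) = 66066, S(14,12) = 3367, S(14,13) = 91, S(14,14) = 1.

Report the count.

10480142147

row 15: T[15][1]=1·1+0=1  T[15][2]=2·8191+1=16383  T[15][3]=3·788970+8191=2375101  T[15][4]=4·10391745+788970=42355950  T[15][5]=5·40075035+10391745=210766920  T[15][6]=6·63436373+40075035=420693273  T[15][7]=7·49329280+63436373=408741333  T[15][8]=8·20912320+49329280=216627840  T[15][9]=9·5135130+20912320=67128490  T[15][10]=10·752752+5135130=12662650  T[15][11]=11·66066+752752=1479478  T[15][12]=12·3367+66066=106470  T[15][13]=13·91+3367=4550  T[15][14]=14·1+91=105  T[15][15]=15·0+1=1
row 16: T[16][1]=1·1+0=1  T[16][2]=2·16383+1=32767  T[16][3]=3·2375101+16383=7141686  T[16][4]=4·42355950+2375101=171798901  T[16][5]=5·210766920+42355950=1096190550  T[16][6]=6·420693273+210766920=2734926558  T[16][7]=7·408741333+420693273=3281882604  T[16][8]=8·216627840+408741333=2141764053  T[16][9]=9·67128490+216627840=820784250  T[16][10]=10·12662650+67128490=193754990  T[16][11]=11·1479478+12662650=28936908  T[16][12]=12·106470+1479478=2757118  T[16][13]=13·4550+106470=165620  T[16][14]=14·105+4550=6020  T[16][15]=15·1+105=120  T[16][16]=16·0+1=1
B_16 = ΣS(16,k) = 1+32767+7141686+171798901+1096190550+2734926558+3281882604+2141764053+820784250+193754990+28936908+2757118+165620+6020+120+1 = 10480142147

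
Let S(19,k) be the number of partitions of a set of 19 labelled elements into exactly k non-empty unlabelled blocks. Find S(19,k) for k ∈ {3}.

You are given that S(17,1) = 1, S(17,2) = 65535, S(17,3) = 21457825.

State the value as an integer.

193448101

i=18: T(18,2)=1+2·65535=131071 | T(18,3)=65535+3·21457825=64439010
i=19: T(19,3)=131071+3·64439010=193448101
Read S(19,3) = 193448101.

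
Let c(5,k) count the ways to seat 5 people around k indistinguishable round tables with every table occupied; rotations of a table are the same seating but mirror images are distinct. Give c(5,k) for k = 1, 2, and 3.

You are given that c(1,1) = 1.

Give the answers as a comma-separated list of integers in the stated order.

r2: T_2,1=1×1+0=1; T_2,2=1×0+1=1
r3: T_3,1=2×1+0=2; T_3,2=2×1+1=3; T_3,3=2×0+1=1
r4: T_4,1=3×2+0=6; T_4,2=3×3+2=11; T_4,3=3×1+3=6
r5: T_5,1=4×6+0=24; T_5,2=4×11+6=50; T_5,3=4×6+11=35
Read c(5,1) = 24, c(5,2) = 50, c(5,3) = 35.

24, 50, 35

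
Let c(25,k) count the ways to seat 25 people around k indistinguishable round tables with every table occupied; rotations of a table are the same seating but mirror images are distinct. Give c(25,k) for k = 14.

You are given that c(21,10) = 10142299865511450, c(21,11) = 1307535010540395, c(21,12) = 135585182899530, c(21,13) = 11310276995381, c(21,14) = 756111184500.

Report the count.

1246200069070215000

r22: T_22,11=21×1307535010540395+10142299865511450=37600535086859745; T_22,12=21×135585182899530+1307535010540395=4154823851430525; T_22,13=21×11310276995381+135585182899530=373100999802531; T_22,14=21×756111184500+11310276995381=27188611869881
r23: T_23,12=22×4154823851430525+37600535086859745=129006659818331295; T_23,13=22×373100999802531+4154823851430525=12363045847086207; T_23,14=22×27188611869881+373100999802531=971250460939913
r24: T_24,13=23×12363045847086207+129006659818331295=413356714301314056; T_24,14=23×971250460939913+12363045847086207=34701806448704206
r25: T_25,14=24×34701806448704206+413356714301314056=1246200069070215000
Read c(25,14) = 1246200069070215000.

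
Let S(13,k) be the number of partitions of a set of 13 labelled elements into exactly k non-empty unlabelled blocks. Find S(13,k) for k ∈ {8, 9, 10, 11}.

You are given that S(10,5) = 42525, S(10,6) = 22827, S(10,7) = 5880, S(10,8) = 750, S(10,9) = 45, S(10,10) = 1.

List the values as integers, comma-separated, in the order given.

1899612, 359502, 39325, 2431

r11: T_11,6=6×22827+42525=179487; T_11,7=7×5880+22827=63987; T_11,8=8×750+5880=11880; T_11,9=9×45+750=1155; T_11,10=10×1+45=55; T_11,11=11×0+1=1
r12: T_12,7=7×63987+179487=627396; T_12,8=8×11880+63987=159027; T_12,9=9×1155+11880=22275; T_12,10=10×55+1155=1705; T_12,11=11×1+55=66
r13: T_13,8=8×159027+627396=1899612; T_13,9=9×22275+159027=359502; T_13,10=10×1705+22275=39325; T_13,11=11×66+1705=2431
Read S(13,8) = 1899612, S(13,9) = 359502, S(13,10) = 39325, S(13,11) = 2431.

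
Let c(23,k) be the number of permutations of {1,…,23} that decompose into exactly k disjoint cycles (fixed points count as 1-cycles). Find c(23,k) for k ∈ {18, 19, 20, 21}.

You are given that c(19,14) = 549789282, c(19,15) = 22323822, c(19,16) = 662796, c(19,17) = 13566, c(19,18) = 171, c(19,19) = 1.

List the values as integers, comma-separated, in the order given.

4546047198, 116896626, 2240315, 30107

[20] T[20,15]:19*22323822+549789282=973941900 · T[20,16]:19*662796+22323822=34916946 · T[20,17]:19*13566+662796=920550 · T[20,18]:19*171+13566=16815 · T[20,19]:19*1+171=190 · T[20,20]:19*0+1=1
[21] T[21,16]:20*34916946+973941900=1672280820 · T[21,17]:20*920550+34916946=53327946 · T[21,18]:20*16815+920550=1256850 · T[21,19]:20*190+16815=20615 · T[21,20]:20*1+190=210 · T[21,21]:20*0+1=1
[22] T[22,17]:21*53327946+1672280820=2792167686 · T[22,18]:21*1256850+53327946=79721796 · T[22,19]:21*20615+1256850=1689765 · T[22,20]:21*210+20615=25025 · T[22,21]:21*1+210=231
[23] T[23,18]:22*79721796+2792167686=4546047198 · T[23,19]:22*1689765+79721796=116896626 · T[23,20]:22*25025+1689765=2240315 · T[23,21]:22*231+25025=30107
Read c(23,18) = 4546047198, c(23,19) = 116896626, c(23,20) = 2240315, c(23,21) = 30107.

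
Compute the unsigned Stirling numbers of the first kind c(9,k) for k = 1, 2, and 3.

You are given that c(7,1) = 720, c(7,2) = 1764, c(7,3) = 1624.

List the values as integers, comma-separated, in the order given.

@8  (8,1):720·7+0→5040, (8,2):1764·7+720→13068, (8,3):1624·7+1764→13132
@9  (9,1):5040·8+0→40320, (9,2):13068·8+5040→109584, (9,3):13132·8+13068→118124
Read c(9,1) = 40320, c(9,2) = 109584, c(9,3) = 118124.

40320, 109584, 118124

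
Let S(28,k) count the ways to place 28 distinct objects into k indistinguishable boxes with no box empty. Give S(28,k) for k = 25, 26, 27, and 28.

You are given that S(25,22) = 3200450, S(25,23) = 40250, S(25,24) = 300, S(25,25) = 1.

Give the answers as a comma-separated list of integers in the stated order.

i=26: T(26,23)=3200450+23·40250=4126200 | T(26,24)=40250+24·300=47450 | T(26,25)=300+25·1=325 | T(26,26)=1+26·0=1
i=27: T(27,24)=4126200+24·47450=5265000 | T(27,25)=47450+25·325=55575 | T(27,26)=325+26·1=351 | T(27,27)=1+27·0=1
i=28: T(28,25)=5265000+25·55575=6654375 | T(28,26)=55575+26·351=64701 | T(28,27)=351+27·1=378 | T(28,28)=1+28·0=1
Read S(28,25) = 6654375, S(28,26) = 64701, S(28,27) = 378, S(28,28) = 1.

6654375, 64701, 378, 1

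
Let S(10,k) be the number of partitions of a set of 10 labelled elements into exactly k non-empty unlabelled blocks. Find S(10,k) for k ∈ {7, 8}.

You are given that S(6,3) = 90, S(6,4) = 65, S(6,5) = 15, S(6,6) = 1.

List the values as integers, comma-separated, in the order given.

i=7: T(7,4)=90+4·65=350 | T(7,5)=65+5·15=140 | T(7,6)=15+6·1=21 | T(7,7)=1+7·0=1
i=8: T(8,5)=350+5·140=1050 | T(8,6)=140+6·21=266 | T(8,7)=21+7·1=28 | T(8,8)=1+8·0=1
i=9: T(9,6)=1050+6·266=2646 | T(9,7)=266+7·28=462 | T(9,8)=28+8·1=36
i=10: T(10,7)=2646+7·462=5880 | T(10,8)=462+8·36=750
Read S(10,7) = 5880, S(10,8) = 750.

5880, 750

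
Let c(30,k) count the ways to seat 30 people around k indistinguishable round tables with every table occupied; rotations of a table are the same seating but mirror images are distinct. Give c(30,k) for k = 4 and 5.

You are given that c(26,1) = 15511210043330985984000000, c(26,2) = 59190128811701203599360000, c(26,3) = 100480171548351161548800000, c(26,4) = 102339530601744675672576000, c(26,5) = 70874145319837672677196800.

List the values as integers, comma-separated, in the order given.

i=27: T(27,1)=0+26·15511210043330985984000000=403291461126605635584000000 | T(27,2)=15511210043330985984000000+26·59190128811701203599360000=1554454559147562279567360000 | T(27,3)=59190128811701203599360000+26·100480171548351161548800000=2671674589068831403868160000 | T(27,4)=100480171548351161548800000+26·102339530601744675672576000=2761307967193712729035776000 | T(27,5)=102339530601744675672576000+26·70874145319837672677196800=1945067308917524165279692800
i=28: T(28,2)=403291461126605635584000000+27·1554454559147562279567360000=42373564558110787183902720000 | T(28,3)=1554454559147562279567360000+27·2671674589068831403868160000=73689668464006010184007680000 | T(28,4)=2671674589068831403868160000+27·2761307967193712729035776000=77226989703299075087834112000 | T(28,5)=2761307967193712729035776000+27·1945067308917524165279692800=55278125307966865191587481600
i=29: T(29,3)=42373564558110787183902720000+28·73689668464006010184007680000=2105684281550279072336117760000 | T(29,4)=73689668464006010184007680000+28·77226989703299075087834112000=2236045380156380112643362816000 | T(29,5)=77226989703299075087834112000+28·55278125307966865191587481600=1625014498326371300452283596800
i=30: T(30,4)=2105684281550279072336117760000+29·2236045380156380112643362816000=66951000306085302338993639424000 | T(30,5)=2236045380156380112643362816000+29·1625014498326371300452283596800=49361465831621147825759587123200
Read c(30,4) = 66951000306085302338993639424000, c(30,5) = 49361465831621147825759587123200.

66951000306085302338993639424000, 49361465831621147825759587123200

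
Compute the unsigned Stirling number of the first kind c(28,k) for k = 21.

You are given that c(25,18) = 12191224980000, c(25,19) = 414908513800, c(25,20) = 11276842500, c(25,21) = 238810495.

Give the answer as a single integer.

71603372991150

row 26: T[26][19]=25·414908513800+12191224980000=22563937825000  T[26][20]=25·11276842500+414908513800=696829576300  T[26][21]=25·238810495+11276842500=17247104875
row 27: T[27][20]=26·696829576300+22563937825000=40681506808800  T[27][21]=26·17247104875+696829576300=1145254303050
row 28: T[28][21]=27·1145254303050+40681506808800=71603372991150
Read c(28,21) = 71603372991150.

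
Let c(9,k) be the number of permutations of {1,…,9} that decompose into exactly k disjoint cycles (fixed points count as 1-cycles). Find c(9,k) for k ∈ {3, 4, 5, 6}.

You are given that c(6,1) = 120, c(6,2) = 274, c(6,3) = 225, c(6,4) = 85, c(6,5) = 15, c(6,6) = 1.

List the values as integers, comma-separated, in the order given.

118124, 67284, 22449, 4536

@7  (7,1):120·6+0→720, (7,2):274·6+120→1764, (7,3):225·6+274→1624, (7,4):85·6+225→735, (7,5):15·6+85→175, (7,6):1·6+15→21
@8  (8,2):1764·7+720→13068, (8,3):1624·7+1764→13132, (8,4):735·7+1624→6769, (8,5):175·7+735→1960, (8,6):21·7+175→322
@9  (9,3):13132·8+13068→118124, (9,4):6769·8+13132→67284, (9,5):1960·8+6769→22449, (9,6):322·8+1960→4536
Read c(9,3) = 118124, c(9,4) = 67284, c(9,5) = 22449, c(9,6) = 4536.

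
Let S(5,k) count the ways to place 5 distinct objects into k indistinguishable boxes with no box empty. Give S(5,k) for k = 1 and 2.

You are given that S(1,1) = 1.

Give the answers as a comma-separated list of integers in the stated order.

@2  (2,1):1·1+0→1, (2,2):0·2+1→1
@3  (3,1):1·1+0→1, (3,2):1·2+1→3
@4  (4,1):1·1+0→1, (4,2):3·2+1→7
@5  (5,1):1·1+0→1, (5,2):7·2+1→15
Read S(5,1) = 1, S(5,2) = 15.

1, 15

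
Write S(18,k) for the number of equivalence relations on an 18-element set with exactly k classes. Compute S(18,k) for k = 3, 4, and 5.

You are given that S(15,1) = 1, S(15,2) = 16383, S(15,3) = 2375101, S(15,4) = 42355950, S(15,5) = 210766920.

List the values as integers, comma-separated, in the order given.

64439010, 2798806985, 28958095545

r16: T_16,1=1×1+0=1; T_16,2=2×16383+1=32767; T_16,3=3×2375101+16383=7141686; T_16,4=4×42355950+2375101=171798901; T_16,5=5×210766920+42355950=1096190550
r17: T_17,2=2×32767+1=65535; T_17,3=3×7141686+32767=21457825; T_17,4=4×171798901+7141686=694337290; T_17,5=5×1096190550+171798901=5652751651
r18: T_18,3=3×21457825+65535=64439010; T_18,4=4×694337290+21457825=2798806985; T_18,5=5×5652751651+694337290=28958095545
Read S(18,3) = 64439010, S(18,4) = 2798806985, S(18,5) = 28958095545.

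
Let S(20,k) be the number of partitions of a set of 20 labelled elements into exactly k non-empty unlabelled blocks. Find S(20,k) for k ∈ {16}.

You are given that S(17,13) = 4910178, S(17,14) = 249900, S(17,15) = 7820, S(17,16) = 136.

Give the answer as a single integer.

22350954

[18] T[18,14]:14*249900+4910178=8408778 · T[18,15]:15*7820+249900=367200 · T[18,16]:16*136+7820=9996
[19] T[19,15]:15*367200+8408778=13916778 · T[19,16]:16*9996+367200=527136
[20] T[20,16]:16*527136+13916778=22350954
Read S(20,16) = 22350954.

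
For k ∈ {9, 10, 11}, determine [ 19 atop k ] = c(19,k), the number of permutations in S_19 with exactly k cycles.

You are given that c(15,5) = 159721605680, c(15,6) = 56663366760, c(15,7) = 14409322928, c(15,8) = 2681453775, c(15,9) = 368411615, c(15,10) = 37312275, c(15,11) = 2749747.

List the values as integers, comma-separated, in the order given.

102417740732658, 14710753408923, 1661573386473

[16] T[16,6]:15*56663366760+159721605680=1009672107080 · T[16,7]:15*14409322928+56663366760=272803210680 · T[16,8]:15*2681453775+14409322928=54631129553 · T[16,9]:15*368411615+2681453775=8207628000 · T[16,10]:15*37312275+368411615=928095740 · T[16,11]:15*2749747+37312275=78558480
[17] T[17,7]:16*272803210680+1009672107080=5374523477960 · T[17,8]:16*54631129553+272803210680=1146901283528 · T[17,9]:16*8207628000+54631129553=185953177553 · T[17,10]:16*928095740+8207628000=23057159840 · T[17,11]:16*78558480+928095740=2185031420
[18] T[18,8]:17*1146901283528+5374523477960=24871845297936 · T[18,9]:17*185953177553+1146901283528=4308105301929 · T[18,10]:17*23057159840+185953177553=577924894833 · T[18,11]:17*2185031420+23057159840=60202693980
[19] T[19,9]:18*4308105301929+24871845297936=102417740732658 · T[19,10]:18*577924894833+4308105301929=14710753408923 · T[19,11]:18*60202693980+577924894833=1661573386473
Read c(19,9) = 102417740732658, c(19,10) = 14710753408923, c(19,11) = 1661573386473.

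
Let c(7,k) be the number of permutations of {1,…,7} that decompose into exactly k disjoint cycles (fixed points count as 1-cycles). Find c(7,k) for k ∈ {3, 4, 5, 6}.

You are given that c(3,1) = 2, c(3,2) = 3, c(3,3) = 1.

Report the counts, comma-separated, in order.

1624, 735, 175, 21

i=4: T(4,1)=0+3·2=6 | T(4,2)=2+3·3=11 | T(4,3)=3+3·1=6 | T(4,4)=1+3·0=1
i=5: T(5,1)=0+4·6=24 | T(5,2)=6+4·11=50 | T(5,3)=11+4·6=35 | T(5,4)=6+4·1=10 | T(5,5)=1+4·0=1
i=6: T(6,2)=24+5·50=274 | T(6,3)=50+5·35=225 | T(6,4)=35+5·10=85 | T(6,5)=10+5·1=15 | T(6,6)=1+5·0=1
i=7: T(7,3)=274+6·225=1624 | T(7,4)=225+6·85=735 | T(7,5)=85+6·15=175 | T(7,6)=15+6·1=21
Read c(7,3) = 1624, c(7,4) = 735, c(7,5) = 175, c(7,6) = 21.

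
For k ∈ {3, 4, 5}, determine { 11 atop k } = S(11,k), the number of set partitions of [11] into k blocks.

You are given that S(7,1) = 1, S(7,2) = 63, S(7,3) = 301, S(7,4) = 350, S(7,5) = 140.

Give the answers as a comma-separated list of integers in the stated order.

28501, 145750, 246730

r8: T_8,1=1×1+0=1; T_8,2=2×63+1=127; T_8,3=3×301+63=966; T_8,4=4×350+301=1701; T_8,5=5×140+350=1050
r9: T_9,1=1×1+0=1; T_9,2=2×127+1=255; T_9,3=3×966+127=3025; T_9,4=4×1701+966=7770; T_9,5=5×1050+1701=6951
r10: T_10,2=2×255+1=511; T_10,3=3×3025+255=9330; T_10,4=4×7770+3025=34105; T_10,5=5×6951+7770=42525
r11: T_11,3=3×9330+511=28501; T_11,4=4×34105+9330=145750; T_11,5=5×42525+34105=246730
Read S(11,3) = 28501, S(11,4) = 145750, S(11,5) = 246730.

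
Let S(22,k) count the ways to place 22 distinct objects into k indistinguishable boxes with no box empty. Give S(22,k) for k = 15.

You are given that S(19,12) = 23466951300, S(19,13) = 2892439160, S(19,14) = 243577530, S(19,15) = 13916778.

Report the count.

[20] T[20,13]:13*2892439160+23466951300=61068660380 · T[20,14]:14*243577530+2892439160=6302524580 · T[20,15]:15*13916778+243577530=452329200
[21] T[21,14]:14*6302524580+61068660380=149304004500 · T[21,15]:15*452329200+6302524580=13087462580
[22] T[22,15]:15*13087462580+149304004500=345615943200
Read S(22,15) = 345615943200.

345615943200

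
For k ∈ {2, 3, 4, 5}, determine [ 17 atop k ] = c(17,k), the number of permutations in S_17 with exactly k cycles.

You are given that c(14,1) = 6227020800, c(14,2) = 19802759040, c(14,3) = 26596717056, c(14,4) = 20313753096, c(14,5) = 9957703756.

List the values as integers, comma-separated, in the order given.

i=15: T(15,1)=0+14·6227020800=87178291200 | T(15,2)=6227020800+14·19802759040=283465647360 | T(15,3)=19802759040+14·26596717056=392156797824 | T(15,4)=26596717056+14·20313753096=310989260400 | T(15,5)=20313753096+14·9957703756=159721605680
i=16: T(16,1)=0+15·87178291200=1307674368000 | T(16,2)=87178291200+15·283465647360=4339163001600 | T(16,3)=283465647360+15·392156797824=6165817614720 | T(16,4)=392156797824+15·310989260400=5056995703824 | T(16,5)=310989260400+15·159721605680=2706813345600
i=17: T(17,2)=1307674368000+16·4339163001600=70734282393600 | T(17,3)=4339163001600+16·6165817614720=102992244837120 | T(17,4)=6165817614720+16·5056995703824=87077748875904 | T(17,5)=5056995703824+16·2706813345600=48366009233424
Read c(17,2) = 70734282393600, c(17,3) = 102992244837120, c(17,4) = 87077748875904, c(17,5) = 48366009233424.

70734282393600, 102992244837120, 87077748875904, 48366009233424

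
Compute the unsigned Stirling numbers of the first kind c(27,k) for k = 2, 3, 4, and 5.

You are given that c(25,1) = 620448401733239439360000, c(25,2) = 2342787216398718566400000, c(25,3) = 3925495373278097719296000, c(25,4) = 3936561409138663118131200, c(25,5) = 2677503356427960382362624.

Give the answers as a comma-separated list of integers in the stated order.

r26: T_26,1=25×620448401733239439360000+0=15511210043330985984000000; T_26,2=25×2342787216398718566400000+620448401733239439360000=59190128811701203599360000; T_26,3=25×3925495373278097719296000+2342787216398718566400000=100480171548351161548800000; T_26,4=25×3936561409138663118131200+3925495373278097719296000=102339530601744675672576000; T_26,5=25×2677503356427960382362624+3936561409138663118131200=70874145319837672677196800
r27: T_27,2=26×59190128811701203599360000+15511210043330985984000000=1554454559147562279567360000; T_27,3=26×100480171548351161548800000+59190128811701203599360000=2671674589068831403868160000; T_27,4=26×102339530601744675672576000+100480171548351161548800000=2761307967193712729035776000; T_27,5=26×70874145319837672677196800+102339530601744675672576000=1945067308917524165279692800
Read c(27,2) = 1554454559147562279567360000, c(27,3) = 2671674589068831403868160000, c(27,4) = 2761307967193712729035776000, c(27,5) = 1945067308917524165279692800.

1554454559147562279567360000, 2671674589068831403868160000, 2761307967193712729035776000, 1945067308917524165279692800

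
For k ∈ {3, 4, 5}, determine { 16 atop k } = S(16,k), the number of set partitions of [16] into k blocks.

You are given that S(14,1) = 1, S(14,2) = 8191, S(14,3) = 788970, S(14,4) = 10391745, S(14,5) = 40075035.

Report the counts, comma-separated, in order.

@15  (15,2):8191·2+1→16383, (15,3):788970·3+8191→2375101, (15,4):10391745·4+788970→42355950, (15,5):40075035·5+10391745→210766920
@16  (16,3):2375101·3+16383→7141686, (16,4):42355950·4+2375101→171798901, (16,5):210766920·5+42355950→1096190550
Read S(16,3) = 7141686, S(16,4) = 171798901, S(16,5) = 1096190550.

7141686, 171798901, 1096190550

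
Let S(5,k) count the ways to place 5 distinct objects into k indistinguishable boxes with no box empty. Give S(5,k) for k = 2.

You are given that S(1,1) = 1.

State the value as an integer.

row 2: T[2][1]=1·1+0=1  T[2][2]=2·0+1=1
row 3: T[3][1]=1·1+0=1  T[3][2]=2·1+1=3
row 4: T[4][1]=1·1+0=1  T[4][2]=2·3+1=7
row 5: T[5][2]=2·7+1=15
Read S(5,2) = 15.

15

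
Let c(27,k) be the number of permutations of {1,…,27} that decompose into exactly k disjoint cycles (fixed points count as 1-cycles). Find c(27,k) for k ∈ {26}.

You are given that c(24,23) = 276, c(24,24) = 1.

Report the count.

i=25: T(25,24)=276+24·1=300 | T(25,25)=1+24·0=1
i=26: T(26,25)=300+25·1=325 | T(26,26)=1+25·0=1
i=27: T(27,26)=325+26·1=351
Read c(27,26) = 351.

351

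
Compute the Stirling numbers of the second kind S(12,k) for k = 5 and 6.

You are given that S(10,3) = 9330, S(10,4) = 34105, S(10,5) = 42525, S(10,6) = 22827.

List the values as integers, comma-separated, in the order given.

1379400, 1323652

row 11: T[11][4]=4·34105+9330=145750  T[11][5]=5·42525+34105=246730  T[11][6]=6·22827+42525=179487
row 12: T[12][5]=5·246730+145750=1379400  T[12][6]=6·179487+246730=1323652
Read S(12,5) = 1379400, S(12,6) = 1323652.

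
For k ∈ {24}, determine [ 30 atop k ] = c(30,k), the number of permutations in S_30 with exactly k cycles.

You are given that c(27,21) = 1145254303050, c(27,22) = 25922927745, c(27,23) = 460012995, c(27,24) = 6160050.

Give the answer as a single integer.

@28  (28,22):25922927745·27+1145254303050→1845173352165, (28,23):460012995·27+25922927745→38343278610, (28,24):6160050·27+460012995→626334345
@29  (29,23):38343278610·28+1845173352165→2918785153245, (29,24):626334345·28+38343278610→55880640270
@30  (30,24):55880640270·29+2918785153245→4539323721075
Read c(30,24) = 4539323721075.

4539323721075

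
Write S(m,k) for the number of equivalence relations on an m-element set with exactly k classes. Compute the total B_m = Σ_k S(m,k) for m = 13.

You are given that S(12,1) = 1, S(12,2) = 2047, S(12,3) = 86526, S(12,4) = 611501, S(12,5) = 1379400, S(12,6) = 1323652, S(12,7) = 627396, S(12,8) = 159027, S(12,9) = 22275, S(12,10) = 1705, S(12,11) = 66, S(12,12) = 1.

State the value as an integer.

row 13: T[13][1]=1·1+0=1  T[13][2]=2·2047+1=4095  T[13][3]=3·86526+2047=261625  T[13][4]=4·611501+86526=2532530  T[13][5]=5·1379400+611501=7508501  T[13][6]=6·1323652+1379400=9321312  T[13][7]=7·627396+1323652=5715424  T[13][8]=8·159027+627396=1899612  T[13][9]=9·22275+159027=359502  T[13][10]=10·1705+22275=39325  T[13][11]=11·66+1705=2431  T[13][12]=12·1+66=78  T[13][13]=13·0+1=1
B_13 = ΣS(13,k) = 1+4095+261625+2532530+7508501+9321312+5715424+1899612+359502+39325+2431+78+1 = 27644437

27644437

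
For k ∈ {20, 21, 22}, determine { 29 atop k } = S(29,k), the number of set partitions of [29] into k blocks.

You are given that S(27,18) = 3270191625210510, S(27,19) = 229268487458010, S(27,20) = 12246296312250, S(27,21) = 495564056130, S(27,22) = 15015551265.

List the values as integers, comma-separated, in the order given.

r28: T_28,19=19×229268487458010+3270191625210510=7626292886912700; T_28,20=20×12246296312250+229268487458010=474194413703010; T_28,21=21×495564056130+12246296312250=22653141490980; T_28,22=22×15015551265+495564056130=825906183960
r29: T_29,20=20×474194413703010+7626292886912700=17110181160972900; T_29,21=21×22653141490980+474194413703010=949910385013590; T_29,22=22×825906183960+22653141490980=40823077538100
Read S(29,20) = 17110181160972900, S(29,21) = 949910385013590, S(29,22) = 40823077538100.

17110181160972900, 949910385013590, 40823077538100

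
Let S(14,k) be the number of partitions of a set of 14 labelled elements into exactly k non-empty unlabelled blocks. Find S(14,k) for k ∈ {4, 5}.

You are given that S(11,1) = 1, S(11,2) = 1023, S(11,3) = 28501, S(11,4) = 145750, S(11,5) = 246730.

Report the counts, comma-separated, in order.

[12] T[12,2]:2*1023+1=2047 · T[12,3]:3*28501+1023=86526 · T[12,4]:4*145750+28501=611501 · T[12,5]:5*246730+145750=1379400
[13] T[13,3]:3*86526+2047=261625 · T[13,4]:4*611501+86526=2532530 · T[13,5]:5*1379400+611501=7508501
[14] T[14,4]:4*2532530+261625=10391745 · T[14,5]:5*7508501+2532530=40075035
Read S(14,4) = 10391745, S(14,5) = 40075035.

10391745, 40075035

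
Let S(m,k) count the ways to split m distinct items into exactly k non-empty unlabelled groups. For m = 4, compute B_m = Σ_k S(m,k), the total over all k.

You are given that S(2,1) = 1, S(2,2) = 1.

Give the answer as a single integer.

15

[3] T[3,1]:1*1+0=1 · T[3,2]:2*1+1=3 · T[3,3]:3*0+1=1
[4] T[4,1]:1*1+0=1 · T[4,2]:2*3+1=7 · T[4,3]:3*1+3=6 · T[4,4]:4*0+1=1
B_4 = ΣS(4,k) = 1+7+6+1 = 15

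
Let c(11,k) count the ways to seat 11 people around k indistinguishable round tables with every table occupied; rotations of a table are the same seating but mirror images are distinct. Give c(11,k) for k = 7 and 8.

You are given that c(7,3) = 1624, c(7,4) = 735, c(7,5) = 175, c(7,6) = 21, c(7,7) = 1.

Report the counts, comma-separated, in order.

157773, 18150

r8: T_8,4=7×735+1624=6769; T_8,5=7×175+735=1960; T_8,6=7×21+175=322; T_8,7=7×1+21=28; T_8,8=7×0+1=1
r9: T_9,5=8×1960+6769=22449; T_9,6=8×322+1960=4536; T_9,7=8×28+322=546; T_9,8=8×1+28=36
r10: T_10,6=9×4536+22449=63273; T_10,7=9×546+4536=9450; T_10,8=9×36+546=870
r11: T_11,7=10×9450+63273=157773; T_11,8=10×870+9450=18150
Read c(11,7) = 157773, c(11,8) = 18150.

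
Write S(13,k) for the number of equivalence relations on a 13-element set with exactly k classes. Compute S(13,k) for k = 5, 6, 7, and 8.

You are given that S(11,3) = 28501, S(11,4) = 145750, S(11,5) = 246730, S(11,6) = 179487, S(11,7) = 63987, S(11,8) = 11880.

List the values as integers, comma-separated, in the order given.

7508501, 9321312, 5715424, 1899612

i=12: T(12,4)=28501+4·145750=611501 | T(12,5)=145750+5·246730=1379400 | T(12,6)=246730+6·179487=1323652 | T(12,7)=179487+7·63987=627396 | T(12,8)=63987+8·11880=159027
i=13: T(13,5)=611501+5·1379400=7508501 | T(13,6)=1379400+6·1323652=9321312 | T(13,7)=1323652+7·627396=5715424 | T(13,8)=627396+8·159027=1899612
Read S(13,5) = 7508501, S(13,6) = 9321312, S(13,7) = 5715424, S(13,8) = 1899612.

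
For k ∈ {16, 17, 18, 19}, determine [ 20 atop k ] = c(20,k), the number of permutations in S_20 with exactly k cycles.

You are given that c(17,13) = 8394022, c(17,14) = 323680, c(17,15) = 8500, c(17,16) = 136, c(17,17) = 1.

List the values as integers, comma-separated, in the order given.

@18  (18,14):323680·17+8394022→13896582, (18,15):8500·17+323680→468180, (18,16):136·17+8500→10812, (18,17):1·17+136→153, (18,18):0·17+1→1
@19  (19,15):468180·18+13896582→22323822, (19,16):10812·18+468180→662796, (19,17):153·18+10812→13566, (19,18):1·18+153→171, (19,19):0·18+1→1
@20  (20,16):662796·19+22323822→34916946, (20,17):13566·19+662796→920550, (20,18):171·19+13566→16815, (20,19):1·19+171→190
Read c(20,16) = 34916946, c(20,17) = 920550, c(20,18) = 16815, c(20,19) = 190.

34916946, 920550, 16815, 190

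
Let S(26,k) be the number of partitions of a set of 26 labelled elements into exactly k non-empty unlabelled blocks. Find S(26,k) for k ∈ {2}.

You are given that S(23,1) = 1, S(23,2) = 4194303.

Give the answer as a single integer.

[24] T[24,1]:1*1+0=1 · T[24,2]:2*4194303+1=8388607
[25] T[25,1]:1*1+0=1 · T[25,2]:2*8388607+1=16777215
[26] T[26,2]:2*16777215+1=33554431
Read S(26,2) = 33554431.

33554431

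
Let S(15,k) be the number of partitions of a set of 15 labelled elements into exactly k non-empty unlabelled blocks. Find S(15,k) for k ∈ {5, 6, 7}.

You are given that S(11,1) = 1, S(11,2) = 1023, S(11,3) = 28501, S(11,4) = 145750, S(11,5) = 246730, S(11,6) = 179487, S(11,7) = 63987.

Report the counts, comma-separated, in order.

210766920, 420693273, 408741333

[12] T[12,2]:2*1023+1=2047 · T[12,3]:3*28501+1023=86526 · T[12,4]:4*145750+28501=611501 · T[12,5]:5*246730+145750=1379400 · T[12,6]:6*179487+246730=1323652 · T[12,7]:7*63987+179487=627396
[13] T[13,3]:3*86526+2047=261625 · T[13,4]:4*611501+86526=2532530 · T[13,5]:5*1379400+611501=7508501 · T[13,6]:6*1323652+1379400=9321312 · T[13,7]:7*627396+1323652=5715424
[14] T[14,4]:4*2532530+261625=10391745 · T[14,5]:5*7508501+2532530=40075035 · T[14,6]:6*9321312+7508501=63436373 · T[14,7]:7*5715424+9321312=49329280
[15] T[15,5]:5*40075035+10391745=210766920 · T[15,6]:6*63436373+40075035=420693273 · T[15,7]:7*49329280+63436373=408741333
Read S(15,5) = 210766920, S(15,6) = 420693273, S(15,7) = 408741333.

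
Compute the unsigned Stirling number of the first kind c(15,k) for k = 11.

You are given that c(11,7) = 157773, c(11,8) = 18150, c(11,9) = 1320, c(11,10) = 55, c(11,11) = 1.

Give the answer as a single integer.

@12  (12,8):18150·11+157773→357423, (12,9):1320·11+18150→32670, (12,10):55·11+1320→1925, (12,11):1·11+55→66
@13  (13,9):32670·12+357423→749463, (13,10):1925·12+32670→55770, (13,11):66·12+1925→2717
@14  (14,10):55770·13+749463→1474473, (14,11):2717·13+55770→91091
@15  (15,11):91091·14+1474473→2749747
Read c(15,11) = 2749747.

2749747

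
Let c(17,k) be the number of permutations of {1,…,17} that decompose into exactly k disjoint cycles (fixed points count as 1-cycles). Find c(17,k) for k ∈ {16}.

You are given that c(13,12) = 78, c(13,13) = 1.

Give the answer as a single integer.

@14  (14,13):1·13+78→91, (14,14):0·13+1→1
@15  (15,14):1·14+91→105, (15,15):0·14+1→1
@16  (16,15):1·15+105→120, (16,16):0·15+1→1
@17  (17,16):1·16+120→136
Read c(17,16) = 136.

136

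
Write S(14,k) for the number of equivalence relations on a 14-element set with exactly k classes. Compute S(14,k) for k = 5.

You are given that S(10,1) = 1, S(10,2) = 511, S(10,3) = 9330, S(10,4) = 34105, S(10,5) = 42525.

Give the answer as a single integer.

40075035

r11: T_11,2=2×511+1=1023; T_11,3=3×9330+511=28501; T_11,4=4×34105+9330=145750; T_11,5=5×42525+34105=246730
r12: T_12,3=3×28501+1023=86526; T_12,4=4×145750+28501=611501; T_12,5=5×246730+145750=1379400
r13: T_13,4=4×611501+86526=2532530; T_13,5=5×1379400+611501=7508501
r14: T_14,5=5×7508501+2532530=40075035
Read S(14,5) = 40075035.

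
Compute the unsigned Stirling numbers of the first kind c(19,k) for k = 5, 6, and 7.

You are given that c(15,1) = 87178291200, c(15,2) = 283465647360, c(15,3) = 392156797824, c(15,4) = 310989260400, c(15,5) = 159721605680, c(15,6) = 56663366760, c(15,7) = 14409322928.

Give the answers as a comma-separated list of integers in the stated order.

17950712280921504, 7551527592063024, 2353125040549984

i=16: T(16,2)=87178291200+15·283465647360=4339163001600 | T(16,3)=283465647360+15·392156797824=6165817614720 | T(16,4)=392156797824+15·310989260400=5056995703824 | T(16,5)=310989260400+15·159721605680=2706813345600 | T(16,6)=159721605680+15·56663366760=1009672107080 | T(16,7)=56663366760+15·14409322928=272803210680
i=17: T(17,3)=4339163001600+16·6165817614720=102992244837120 | T(17,4)=6165817614720+16·5056995703824=87077748875904 | T(17,5)=5056995703824+16·2706813345600=48366009233424 | T(17,6)=2706813345600+16·1009672107080=18861567058880 | T(17,7)=1009672107080+16·272803210680=5374523477960
i=18: T(18,4)=102992244837120+17·87077748875904=1583313975727488 | T(18,5)=87077748875904+17·48366009233424=909299905844112 | T(18,6)=48366009233424+17·18861567058880=369012649234384 | T(18,7)=18861567058880+17·5374523477960=110228466184200
i=19: T(19,5)=1583313975727488+18·909299905844112=17950712280921504 | T(19,6)=909299905844112+18·369012649234384=7551527592063024 | T(19,7)=369012649234384+18·110228466184200=2353125040549984
Read c(19,5) = 17950712280921504, c(19,6) = 7551527592063024, c(19,7) = 2353125040549984.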